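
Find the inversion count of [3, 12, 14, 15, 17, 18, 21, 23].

0

Element-by-element contributions:
3 → none → 0
12 → none → 0
14 → none → 0
15 → none → 0
17 → none → 0
18 → none → 0
21 → none → 0
23 → none → 0
Sum: 0 + 0 + 0 + 0 + 0 + 0 + 0 + 0 = 0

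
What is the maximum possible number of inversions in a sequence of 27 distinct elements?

Inversions: 351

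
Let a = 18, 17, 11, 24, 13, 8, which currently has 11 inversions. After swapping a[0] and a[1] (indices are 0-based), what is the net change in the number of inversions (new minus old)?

Positions 0 and 1 hold 18 and 17; after swapping, the array is [17, 18, 11, 24, 13, 8].
Sweep left to right; for each value list the smaller values that follow it:
17: 3
18: 3
11: 1
24: 2
13: 1
8: 0
Sum: 3 + 3 + 1 + 2 + 1 + 0 = 10
Change: 10 − 11 = -1

-1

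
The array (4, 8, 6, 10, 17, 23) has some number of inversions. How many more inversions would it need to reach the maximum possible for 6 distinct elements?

14 inversions short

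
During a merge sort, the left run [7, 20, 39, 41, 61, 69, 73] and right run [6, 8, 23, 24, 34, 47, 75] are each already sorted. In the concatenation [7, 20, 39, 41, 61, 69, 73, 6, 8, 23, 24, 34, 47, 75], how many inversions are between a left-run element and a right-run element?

Count, for every r in R, how many entries of L exceed r:
r = 6: 7, 20, 39, 41, 61, 69, 73 → 7
r = 8: 20, 39, 41, 61, 69, 73 → 6
r = 23: 39, 41, 61, 69, 73 → 5
r = 24: 39, 41, 61, 69, 73 → 5
r = 34: 39, 41, 61, 69, 73 → 5
r = 47: 61, 69, 73 → 3
r = 75: none → 0
Cross-inversions: 7 + 6 + 5 + 5 + 5 + 3 + 0 = 31

Split inversions: 31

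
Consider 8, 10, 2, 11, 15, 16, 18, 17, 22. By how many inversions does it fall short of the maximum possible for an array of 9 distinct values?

33

Maximum inversions for 9 distinct elements is C(9, 2) = 9·8/2 = 36.
Current inversions — for each element, count later smaller elements:
8: 1
10: 1
2: 0
11: 0
15: 0
16: 0
18: 1
17: 0
22: 0
Current total: 1 + 1 + 0 + 0 + 0 + 0 + 1 + 0 + 0 = 3
Shortfall: 36 − 3 = 33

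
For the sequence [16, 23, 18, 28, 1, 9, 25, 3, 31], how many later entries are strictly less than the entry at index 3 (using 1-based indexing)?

3 such elements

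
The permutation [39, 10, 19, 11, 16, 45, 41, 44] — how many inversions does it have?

8

Count, for each position, how many later elements it exceeds:
39: 4
10: 0
19: 2
11: 0
16: 0
45: 2
41: 0
44: 0
Sum: 4 + 0 + 2 + 0 + 0 + 2 + 0 + 0 = 8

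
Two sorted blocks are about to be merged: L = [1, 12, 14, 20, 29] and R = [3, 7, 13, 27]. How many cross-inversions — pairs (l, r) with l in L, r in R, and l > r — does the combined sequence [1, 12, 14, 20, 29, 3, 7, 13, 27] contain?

Take each right-half value and tally the left-half values above it:
r = 3: 12, 14, 20, 29 → 4
r = 7: 12, 14, 20, 29 → 4
r = 13: 14, 20, 29 → 3
r = 27: 29 → 1
Cross-inversions: 4 + 4 + 3 + 1 = 12

12 cross-inversions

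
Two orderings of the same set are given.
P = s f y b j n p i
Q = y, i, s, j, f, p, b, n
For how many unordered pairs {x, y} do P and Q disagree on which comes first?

Assign each item its position (1..8) in the first ordering, then rewrite the second ordering as that position sequence:
positions: s→1, f→2, y→3, b→4, j→5, n→6, p→7, i→8
second ordering as positions: [3, 8, 1, 5, 2, 7, 4, 6]
Discordant pairs = inversions in this position sequence.
3: 1, 2 → 2
8: 1, 5, 2, 7, 4, 6 → 6
1: 0
5: 2, 4 → 2
2: 0
7: 4, 6 → 2
4: 0
6: 0
Total: 2 + 6 + 0 + 2 + 0 + 2 + 0 + 0 = 12

There are 12 disagreeing pairs.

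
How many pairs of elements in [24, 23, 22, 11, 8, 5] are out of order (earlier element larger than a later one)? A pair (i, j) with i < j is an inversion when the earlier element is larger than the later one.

Sweep left to right; for each value list the smaller values that follow it:
24: 5
23: 4
22: 3
11: 2
8: 1
5: 0
Sum: 5 + 4 + 3 + 2 + 1 + 0 = 15

Inversions: 15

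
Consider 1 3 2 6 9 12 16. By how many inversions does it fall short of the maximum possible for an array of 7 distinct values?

20

Maximum inversions for 7 distinct elements is C(7, 2) = 7·6/2 = 21.
Current inversions — for each element, count later smaller elements:
1: 0
3: 1
2: 0
6: 0
9: 0
12: 0
16: 0
Current total: 0 + 1 + 0 + 0 + 0 + 0 + 0 = 1
Shortfall: 21 − 1 = 20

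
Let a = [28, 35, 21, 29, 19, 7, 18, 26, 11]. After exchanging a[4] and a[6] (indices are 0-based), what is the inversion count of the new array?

Positions 4 and 6 hold 19 and 18; after swapping, the array is [28, 35, 21, 29, 18, 7, 19, 26, 11].
Count, for each position, how many later elements it exceeds:
28: 6
35: 7
21: 4
29: 5
18: 2
7: 0
19: 1
26: 1
11: 0
Sum: 6 + 7 + 4 + 5 + 2 + 0 + 1 + 1 + 0 = 26

26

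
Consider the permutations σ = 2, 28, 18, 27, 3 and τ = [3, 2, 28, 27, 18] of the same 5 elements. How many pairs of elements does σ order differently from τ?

5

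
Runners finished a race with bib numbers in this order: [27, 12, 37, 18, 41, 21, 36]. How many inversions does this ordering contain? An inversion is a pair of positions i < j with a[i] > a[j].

8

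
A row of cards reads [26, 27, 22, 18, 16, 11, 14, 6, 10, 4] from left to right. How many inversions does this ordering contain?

There are 42 out-of-order pairs.

Count, for each position, how many later elements it exceeds:
26: 8
27: 8
22: 7
18: 6
16: 5
11: 3
14: 3
6: 1
10: 1
4: 0
Sum: 8 + 8 + 7 + 6 + 5 + 3 + 3 + 1 + 1 + 0 = 42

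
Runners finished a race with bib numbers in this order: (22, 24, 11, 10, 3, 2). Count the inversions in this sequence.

For each element, count later entries that are smaller:
22 → 11, 10, 3, 2 → 4
24 → 11, 10, 3, 2 → 4
11 → 10, 3, 2 → 3
10 → 3, 2 → 2
3 → 2 → 1
2 → none → 0
Sum: 4 + 4 + 3 + 2 + 1 + 0 = 14

14 inversions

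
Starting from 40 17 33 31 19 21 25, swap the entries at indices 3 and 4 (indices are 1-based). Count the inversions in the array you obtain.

Positions 3 and 4 hold 33 and 31; after swapping, the array is [40, 17, 31, 33, 19, 21, 25].
Sweep left to right; for each value list the smaller values that follow it:
40 → 17, 31, 33, 19, 21, 25 → 6
17 → none → 0
31 → 19, 21, 25 → 3
33 → 19, 21, 25 → 3
19 → none → 0
21 → none → 0
25 → none → 0
Sum: 6 + 0 + 3 + 3 + 0 + 0 + 0 = 12

12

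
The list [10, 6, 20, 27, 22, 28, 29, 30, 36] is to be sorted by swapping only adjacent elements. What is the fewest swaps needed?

The minimum number of adjacent swaps to sort an array equals its inversion count, since every such swap removes exactly one inversion.
Count inversions — for each element, later elements that are smaller:
10: 6 → 1
6: none → 0
20: none → 0
27: 22 → 1
22: none → 0
28: none → 0
29: none → 0
30: none → 0
36: none → 0
Total inversions: 1 + 0 + 0 + 1 + 0 + 0 + 0 + 0 + 0 = 2

2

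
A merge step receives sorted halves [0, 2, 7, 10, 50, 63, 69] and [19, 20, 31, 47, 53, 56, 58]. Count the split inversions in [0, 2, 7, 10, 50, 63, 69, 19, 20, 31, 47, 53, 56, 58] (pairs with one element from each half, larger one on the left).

For each element r of the right run, count left-run elements greater than r:
r = 19: 50, 63, 69 → 3
r = 20: 50, 63, 69 → 3
r = 31: 50, 63, 69 → 3
r = 47: 50, 63, 69 → 3
r = 53: 63, 69 → 2
r = 56: 63, 69 → 2
r = 58: 63, 69 → 2
Cross-inversions: 3 + 3 + 3 + 3 + 2 + 2 + 2 = 18

18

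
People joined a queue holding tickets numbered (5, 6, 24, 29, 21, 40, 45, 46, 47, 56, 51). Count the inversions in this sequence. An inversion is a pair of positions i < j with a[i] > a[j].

There are 3 inversions.

Sweep left to right; for each value list the smaller values that follow it:
5 → none → 0
6 → none → 0
24 → 21 → 1
29 → 21 → 1
21 → none → 0
40 → none → 0
45 → none → 0
46 → none → 0
47 → none → 0
56 → 51 → 1
51 → none → 0
Sum: 0 + 0 + 1 + 1 + 0 + 0 + 0 + 0 + 0 + 1 + 0 = 3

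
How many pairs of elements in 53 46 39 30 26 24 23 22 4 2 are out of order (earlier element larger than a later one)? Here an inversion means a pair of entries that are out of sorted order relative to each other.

45 inversions

Element-by-element contributions:
53 → 46, 39, 30, 26, 24, 23, 22, 4, 2 → 9
46 → 39, 30, 26, 24, 23, 22, 4, 2 → 8
39 → 30, 26, 24, 23, 22, 4, 2 → 7
30 → 26, 24, 23, 22, 4, 2 → 6
26 → 24, 23, 22, 4, 2 → 5
24 → 23, 22, 4, 2 → 4
23 → 22, 4, 2 → 3
22 → 4, 2 → 2
4 → 2 → 1
2 → none → 0
Sum: 9 + 8 + 7 + 6 + 5 + 4 + 3 + 2 + 1 + 0 = 45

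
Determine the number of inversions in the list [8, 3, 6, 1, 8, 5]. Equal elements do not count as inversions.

8

Listing every pair i<j with a[i]>a[j] (using 1-based positions):
(1,2): 8 > 3
(1,3): 8 > 6
(1,4): 8 > 1
(1,6): 8 > 5
(2,4): 3 > 1
(3,4): 6 > 1
(3,6): 6 > 5
(5,6): 8 > 5
That's 8 pairs.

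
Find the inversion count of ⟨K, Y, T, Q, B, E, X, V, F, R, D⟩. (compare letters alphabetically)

33

Element-by-element contributions:
K → B, E, F, D → 4
Y → T, Q, B, E, X, V, F, R, D → 9
T → Q, B, E, F, R, D → 6
Q → B, E, F, D → 4
B → none → 0
E → D → 1
X → V, F, R, D → 4
V → F, R, D → 3
F → D → 1
R → D → 1
D → none → 0
Sum: 4 + 9 + 6 + 4 + 0 + 1 + 4 + 3 + 1 + 1 + 0 = 33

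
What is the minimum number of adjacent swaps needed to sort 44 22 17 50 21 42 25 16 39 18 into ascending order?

The minimum number of adjacent swaps to sort an array equals its inversion count, since every such swap removes exactly one inversion.
Count inversions — for each element, later elements that are smaller:
44: 22, 17, 21, 42, 25, 16, 39, 18 → 8
22: 17, 21, 16, 18 → 4
17: 16 → 1
50: 21, 42, 25, 16, 39, 18 → 6
21: 16, 18 → 2
42: 25, 16, 39, 18 → 4
25: 16, 18 → 2
16: none → 0
39: 18 → 1
18: none → 0
Total inversions: 8 + 4 + 1 + 6 + 2 + 4 + 2 + 0 + 1 + 0 = 28

28 swaps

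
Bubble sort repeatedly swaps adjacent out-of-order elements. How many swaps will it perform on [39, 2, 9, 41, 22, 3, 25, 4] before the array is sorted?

Minimum adjacent swaps = number of inversions (each swap of adjacent out-of-order elements removes one inversion and no swap can remove more).
Count inversions — for each element, later elements that are smaller:
39: 2, 9, 22, 3, 25, 4 → 6
2: none → 0
9: 3, 4 → 2
41: 22, 3, 25, 4 → 4
22: 3, 4 → 2
3: none → 0
25: 4 → 1
4: none → 0
Total inversions: 6 + 0 + 2 + 4 + 2 + 0 + 1 + 0 = 15

15 adjacent swaps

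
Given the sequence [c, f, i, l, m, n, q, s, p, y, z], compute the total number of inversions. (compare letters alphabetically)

Sweep left to right; for each value list the smaller values that follow it:
c: 0
f: 0
i: 0
l: 0
m: 0
n: 0
q: 1
s: 1
p: 0
y: 0
z: 0
Sum: 0 + 0 + 0 + 0 + 0 + 0 + 1 + 1 + 0 + 0 + 0 = 2

2 inversions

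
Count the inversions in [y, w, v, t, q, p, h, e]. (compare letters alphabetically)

28 inversions

Sweep left to right; for each value list the smaller values that follow it:
y → w, v, t, q, p, h, e → 7
w → v, t, q, p, h, e → 6
v → t, q, p, h, e → 5
t → q, p, h, e → 4
q → p, h, e → 3
p → h, e → 2
h → e → 1
e → none → 0
Sum: 7 + 6 + 5 + 4 + 3 + 2 + 1 + 0 = 28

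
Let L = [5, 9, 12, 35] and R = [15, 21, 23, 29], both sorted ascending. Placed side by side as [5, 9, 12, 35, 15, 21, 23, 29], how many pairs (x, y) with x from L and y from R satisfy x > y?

For each element r of the right run, count left-run elements greater than r:
r = 15: 35 → 1
r = 21: 35 → 1
r = 23: 35 → 1
r = 29: 35 → 1
Cross-inversions: 1 + 1 + 1 + 1 = 4

4 split inversions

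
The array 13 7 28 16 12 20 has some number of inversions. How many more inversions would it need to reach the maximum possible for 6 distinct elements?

Maximum inversions for 6 distinct elements is C(6, 2) = 6·5/2 = 15.
Current inversions — for each element, count later smaller elements:
13: 2
7: 0
28: 3
16: 1
12: 0
20: 0
Current total: 2 + 0 + 3 + 1 + 0 + 0 = 6
Shortfall: 15 − 6 = 9

9 inversions short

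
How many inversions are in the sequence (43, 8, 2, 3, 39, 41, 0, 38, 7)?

21

Sweep left to right; for each value list the smaller values that follow it:
43 → 8, 2, 3, 39, 41, 0, 38, 7 → 8
8 → 2, 3, 0, 7 → 4
2 → 0 → 1
3 → 0 → 1
39 → 0, 38, 7 → 3
41 → 0, 38, 7 → 3
0 → none → 0
38 → 7 → 1
7 → none → 0
Sum: 8 + 4 + 1 + 1 + 3 + 3 + 0 + 1 + 0 = 21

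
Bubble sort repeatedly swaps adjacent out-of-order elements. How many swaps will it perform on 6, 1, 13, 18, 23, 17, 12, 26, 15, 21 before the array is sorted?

The minimum number of adjacent swaps to sort an array equals its inversion count, since every such swap removes exactly one inversion.
Count inversions — for each element, later elements that are smaller:
6: 1 → 1
1: none → 0
13: 12 → 1
18: 17, 12, 15 → 3
23: 17, 12, 15, 21 → 4
17: 12, 15 → 2
12: none → 0
26: 15, 21 → 2
15: none → 0
21: none → 0
Total inversions: 1 + 0 + 1 + 3 + 4 + 2 + 0 + 2 + 0 + 0 = 13

13 adjacent swaps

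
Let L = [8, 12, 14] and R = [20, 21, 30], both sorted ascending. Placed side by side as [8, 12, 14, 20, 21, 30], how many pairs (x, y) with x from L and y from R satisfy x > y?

Cross-inversions: 0

For each element r of the right run, count left-run elements greater than r:
r = 20: none → 0
r = 21: none → 0
r = 30: none → 0
Cross-inversions: 0 + 0 + 0 = 0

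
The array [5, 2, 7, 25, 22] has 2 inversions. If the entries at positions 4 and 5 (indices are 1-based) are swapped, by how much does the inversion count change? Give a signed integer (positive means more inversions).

Positions 4 and 5 hold 25 and 22; after swapping, the array is [5, 2, 7, 22, 25].
Element-by-element contributions:
5 → 2 → 1
2 → none → 0
7 → none → 0
22 → none → 0
25 → none → 0
Sum: 1 + 0 + 0 + 0 + 0 = 1
Change: 1 − 2 = -1

-1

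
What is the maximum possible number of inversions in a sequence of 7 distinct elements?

The maximum occurs when the array is in strictly decreasing order: every one of the C(7, 2) pairs is inverted.
C(7, 2) = 7·6/2 = 21

21 inversions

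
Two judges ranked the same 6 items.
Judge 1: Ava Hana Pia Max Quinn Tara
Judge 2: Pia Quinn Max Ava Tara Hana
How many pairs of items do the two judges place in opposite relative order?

8 discordant pairs

Assign each item its position (1..6) in the first ordering, then rewrite the second ordering as that position sequence:
positions: Ava→1, Hana→2, Pia→3, Max→4, Quinn→5, Tara→6
second ordering as positions: [3, 5, 4, 1, 6, 2]
Discordant pairs = inversions in this position sequence.
3: 1, 2 → 2
5: 4, 1, 2 → 3
4: 1, 2 → 2
1: 0
6: 2 → 1
2: 0
Total: 2 + 3 + 2 + 0 + 1 + 0 = 8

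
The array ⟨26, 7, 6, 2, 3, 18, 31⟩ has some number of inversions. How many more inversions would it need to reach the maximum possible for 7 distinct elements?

Maximum inversions for 7 distinct elements is C(7, 2) = 7·6/2 = 21.
Current inversions — for each element, count later smaller elements:
26: 5
7: 3
6: 2
2: 0
3: 0
18: 0
31: 0
Current total: 5 + 3 + 2 + 0 + 0 + 0 + 0 = 10
Shortfall: 21 − 10 = 11

11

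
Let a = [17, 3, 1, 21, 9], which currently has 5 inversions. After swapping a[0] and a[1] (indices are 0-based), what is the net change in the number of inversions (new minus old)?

Positions 0 and 1 hold 17 and 3; after swapping, the array is [3, 17, 1, 21, 9].
Element-by-element contributions:
3 → 1 → 1
17 → 1, 9 → 2
1 → none → 0
21 → 9 → 1
9 → none → 0
Sum: 1 + 2 + 0 + 1 + 0 = 4
Change: 4 − 5 = -1

-1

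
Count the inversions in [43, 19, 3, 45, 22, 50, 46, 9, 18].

Element-by-element contributions:
43 → 19, 3, 22, 9, 18 → 5
19 → 3, 9, 18 → 3
3 → none → 0
45 → 22, 9, 18 → 3
22 → 9, 18 → 2
50 → 46, 9, 18 → 3
46 → 9, 18 → 2
9 → none → 0
18 → none → 0
Sum: 5 + 3 + 0 + 3 + 2 + 3 + 2 + 0 + 0 = 18

Inversions: 18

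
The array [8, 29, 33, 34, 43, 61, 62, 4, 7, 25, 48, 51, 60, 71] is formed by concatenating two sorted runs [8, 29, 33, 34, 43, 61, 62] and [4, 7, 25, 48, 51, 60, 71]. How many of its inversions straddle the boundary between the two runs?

26 split inversions

Count, for every r in R, how many entries of L exceed r:
r = 4: 8, 29, 33, 34, 43, 61, 62 → 7
r = 7: 8, 29, 33, 34, 43, 61, 62 → 7
r = 25: 29, 33, 34, 43, 61, 62 → 6
r = 48: 61, 62 → 2
r = 51: 61, 62 → 2
r = 60: 61, 62 → 2
r = 71: none → 0
Cross-inversions: 7 + 7 + 6 + 2 + 2 + 2 + 0 = 26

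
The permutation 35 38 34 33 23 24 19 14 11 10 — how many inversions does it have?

For each element, count later entries that are smaller:
35: 8
38: 8
34: 7
33: 6
23: 4
24: 4
19: 3
14: 2
11: 1
10: 0
Sum: 8 + 8 + 7 + 6 + 4 + 4 + 3 + 2 + 1 + 0 = 43

Inversions: 43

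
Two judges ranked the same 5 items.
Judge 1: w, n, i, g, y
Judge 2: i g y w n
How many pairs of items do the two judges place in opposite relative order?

Assign each item its position (1..5) in the first ordering, then rewrite the second ordering as that position sequence:
positions: w→1, n→2, i→3, g→4, y→5
second ordering as positions: [3, 4, 5, 1, 2]
Discordant pairs = inversions in this position sequence.
3: 1, 2 → 2
4: 1, 2 → 2
5: 1, 2 → 2
1: 0
2: 0
Total: 2 + 2 + 2 + 0 + 0 = 6

6 discordant pairs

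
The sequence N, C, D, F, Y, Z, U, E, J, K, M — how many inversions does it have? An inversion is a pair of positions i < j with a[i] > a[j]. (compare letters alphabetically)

22 inversions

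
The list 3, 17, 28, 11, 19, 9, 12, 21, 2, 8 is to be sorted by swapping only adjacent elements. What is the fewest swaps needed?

There are 26 adjacent swaps.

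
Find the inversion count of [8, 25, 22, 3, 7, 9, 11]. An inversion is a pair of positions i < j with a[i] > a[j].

Listing every pair i<j with a[i]>a[j] (using 1-based positions):
(1,4): 8 > 3
(1,5): 8 > 7
(2,3): 25 > 22
(2,4): 25 > 3
(2,5): 25 > 7
(2,6): 25 > 9
(2,7): 25 > 11
(3,4): 22 > 3
(3,5): 22 > 7
(3,6): 22 > 9
(3,7): 22 > 11
That's 11 pairs.

Out-of-order pairs: 11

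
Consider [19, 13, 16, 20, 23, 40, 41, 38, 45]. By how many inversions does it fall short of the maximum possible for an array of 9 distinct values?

Maximum inversions for 9 distinct elements is C(9, 2) = 9·8/2 = 36.
Current inversions — for each element, count later smaller elements:
19: 2
13: 0
16: 0
20: 0
23: 0
40: 1
41: 1
38: 0
45: 0
Current total: 2 + 0 + 0 + 0 + 0 + 1 + 1 + 0 + 0 = 4
Shortfall: 36 − 4 = 32

32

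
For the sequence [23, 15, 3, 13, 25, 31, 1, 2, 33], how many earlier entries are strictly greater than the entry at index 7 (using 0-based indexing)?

6

The element at index 7 is 2.
Elements before it: 23, 15, 3, 13, 25, 31, 1
Those larger than 2: 23, 15, 3, 13, 25, 31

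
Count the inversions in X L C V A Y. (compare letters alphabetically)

8

Listing every pair i<j with a[i]>a[j] (using 0-based positions):
(0,1): X > L
(0,2): X > C
(0,3): X > V
(0,4): X > A
(1,2): L > C
(1,4): L > A
(2,4): C > A
(3,4): V > A
That's 8 pairs.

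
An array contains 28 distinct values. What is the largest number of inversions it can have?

A reversed (strictly descending) arrangement makes every pair an inversion, giving C(28, 2) inversions.
C(28, 2) = 28·27/2 = 378

378 inversions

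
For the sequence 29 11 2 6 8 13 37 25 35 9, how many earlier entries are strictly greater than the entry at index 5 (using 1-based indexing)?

2

The element at index 5 is 8.
Elements before it: 29, 11, 2, 6
Those larger than 8: 29, 11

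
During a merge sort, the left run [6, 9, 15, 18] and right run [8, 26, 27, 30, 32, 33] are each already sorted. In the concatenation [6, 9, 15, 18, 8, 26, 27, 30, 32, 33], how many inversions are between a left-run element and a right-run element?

3

Take each right-half value and tally the left-half values above it:
r = 8: 9, 15, 18 → 3
r = 26: none → 0
r = 27: none → 0
r = 30: none → 0
r = 32: none → 0
r = 33: none → 0
Cross-inversions: 3 + 0 + 0 + 0 + 0 + 0 = 3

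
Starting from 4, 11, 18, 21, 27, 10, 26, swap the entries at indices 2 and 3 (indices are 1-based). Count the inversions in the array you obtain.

Inversions: 6

Positions 2 and 3 hold 11 and 18; after swapping, the array is [4, 18, 11, 21, 27, 10, 26].
Count, for each position, how many later elements it exceeds:
4 → none → 0
18 → 11, 10 → 2
11 → 10 → 1
21 → 10 → 1
27 → 10, 26 → 2
10 → none → 0
26 → none → 0
Sum: 0 + 2 + 1 + 1 + 2 + 0 + 0 = 6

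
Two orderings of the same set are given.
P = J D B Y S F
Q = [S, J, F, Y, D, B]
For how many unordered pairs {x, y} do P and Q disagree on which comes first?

9

Assign each item its position (1..6) in the first ordering, then rewrite the second ordering as that position sequence:
positions: J→1, D→2, B→3, Y→4, S→5, F→6
second ordering as positions: [5, 1, 6, 4, 2, 3]
Discordant pairs = inversions in this position sequence.
5: 1, 4, 2, 3 → 4
1: 0
6: 4, 2, 3 → 3
4: 2, 3 → 2
2: 0
3: 0
Total: 4 + 0 + 3 + 2 + 0 + 0 = 9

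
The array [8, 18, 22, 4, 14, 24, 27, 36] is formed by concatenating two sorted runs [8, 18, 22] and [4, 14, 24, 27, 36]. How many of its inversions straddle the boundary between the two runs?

5 split inversions

Take each right-half value and tally the left-half values above it:
r = 4: 8, 18, 22 → 3
r = 14: 18, 22 → 2
r = 24: none → 0
r = 27: none → 0
r = 36: none → 0
Cross-inversions: 3 + 2 + 0 + 0 + 0 = 5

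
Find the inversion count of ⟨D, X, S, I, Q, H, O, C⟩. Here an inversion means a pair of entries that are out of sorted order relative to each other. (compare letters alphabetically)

For each element, count later entries that are smaller:
D → C → 1
X → S, I, Q, H, O, C → 6
S → I, Q, H, O, C → 5
I → H, C → 2
Q → H, O, C → 3
H → C → 1
O → C → 1
C → none → 0
Sum: 1 + 6 + 5 + 2 + 3 + 1 + 1 + 0 = 19

19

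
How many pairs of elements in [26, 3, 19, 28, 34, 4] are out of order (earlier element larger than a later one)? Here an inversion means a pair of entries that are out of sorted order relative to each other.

Element-by-element contributions:
26: 3
3: 0
19: 1
28: 1
34: 1
4: 0
Sum: 3 + 0 + 1 + 1 + 1 + 0 = 6

6 inversions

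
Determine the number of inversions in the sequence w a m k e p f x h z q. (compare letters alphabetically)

Out-of-order pairs: 20

Element-by-element contributions:
w → a, m, k, e, p, f, h, q → 8
a → none → 0
m → k, e, f, h → 4
k → e, f, h → 3
e → none → 0
p → f, h → 2
f → none → 0
x → h, q → 2
h → none → 0
z → q → 1
q → none → 0
Sum: 8 + 0 + 4 + 3 + 0 + 2 + 0 + 2 + 0 + 1 + 0 = 20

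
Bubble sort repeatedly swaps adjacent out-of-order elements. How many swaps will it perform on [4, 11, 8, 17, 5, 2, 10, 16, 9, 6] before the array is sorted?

22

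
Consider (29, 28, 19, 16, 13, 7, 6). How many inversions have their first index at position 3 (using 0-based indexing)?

The element at index 3 is 16.
Elements after it: 13, 7, 6
Those smaller than 16: 13, 7, 6

3 such elements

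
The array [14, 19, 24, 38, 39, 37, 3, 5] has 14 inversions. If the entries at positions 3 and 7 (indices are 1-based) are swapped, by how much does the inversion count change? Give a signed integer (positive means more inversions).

Positions 3 and 7 hold 24 and 3; after swapping, the array is [14, 19, 3, 38, 39, 37, 24, 5].
Count, for each position, how many later elements it exceeds:
14 → 3, 5 → 2
19 → 3, 5 → 2
3 → none → 0
38 → 37, 24, 5 → 3
39 → 37, 24, 5 → 3
37 → 24, 5 → 2
24 → 5 → 1
5 → none → 0
Sum: 2 + 2 + 0 + 3 + 3 + 2 + 1 + 0 = 13
Change: 13 − 14 = -1

-1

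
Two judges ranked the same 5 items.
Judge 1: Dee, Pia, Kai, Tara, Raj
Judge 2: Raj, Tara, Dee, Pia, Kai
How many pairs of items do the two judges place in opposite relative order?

7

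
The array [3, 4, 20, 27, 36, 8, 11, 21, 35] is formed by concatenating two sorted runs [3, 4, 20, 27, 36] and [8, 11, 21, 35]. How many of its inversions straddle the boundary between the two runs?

9 cross-inversions

Count, for every r in R, how many entries of L exceed r:
r = 8: 20, 27, 36 → 3
r = 11: 20, 27, 36 → 3
r = 21: 27, 36 → 2
r = 35: 36 → 1
Cross-inversions: 3 + 3 + 2 + 1 = 9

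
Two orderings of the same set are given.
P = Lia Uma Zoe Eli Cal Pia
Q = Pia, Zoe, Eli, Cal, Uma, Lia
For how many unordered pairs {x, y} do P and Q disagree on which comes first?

12

Assign each item its position (1..6) in the first ordering, then rewrite the second ordering as that position sequence:
positions: Lia→1, Uma→2, Zoe→3, Eli→4, Cal→5, Pia→6
second ordering as positions: [6, 3, 4, 5, 2, 1]
Discordant pairs = inversions in this position sequence.
6: 3, 4, 5, 2, 1 → 5
3: 2, 1 → 2
4: 2, 1 → 2
5: 2, 1 → 2
2: 1 → 1
1: 0
Total: 5 + 2 + 2 + 2 + 1 + 0 = 12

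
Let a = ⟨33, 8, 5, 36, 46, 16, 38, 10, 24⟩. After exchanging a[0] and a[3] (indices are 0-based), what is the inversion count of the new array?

There are 17 inversions.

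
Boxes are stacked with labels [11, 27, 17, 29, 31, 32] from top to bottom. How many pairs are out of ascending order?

1

Inversion pairs (indices are 1-based):
(2,3): 27 > 17
That's 1 pair.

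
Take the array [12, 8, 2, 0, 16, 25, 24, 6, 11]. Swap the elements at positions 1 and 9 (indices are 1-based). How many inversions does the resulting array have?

Positions 1 and 9 hold 12 and 11; after swapping, the array is [11, 8, 2, 0, 16, 25, 24, 6, 12].
Count, for each position, how many later elements it exceeds:
11 → 8, 2, 0, 6 → 4
8 → 2, 0, 6 → 3
2 → 0 → 1
0 → none → 0
16 → 6, 12 → 2
25 → 24, 6, 12 → 3
24 → 6, 12 → 2
6 → none → 0
12 → none → 0
Sum: 4 + 3 + 1 + 0 + 2 + 3 + 2 + 0 + 0 = 15

15 inversions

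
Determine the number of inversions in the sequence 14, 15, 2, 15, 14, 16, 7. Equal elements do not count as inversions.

Listing every pair i<j with a[i]>a[j] (using 1-based positions):
(1,3): 14 > 2
(1,7): 14 > 7
(2,3): 15 > 2
(2,5): 15 > 14
(2,7): 15 > 7
(4,5): 15 > 14
(4,7): 15 > 7
(5,7): 14 > 7
(6,7): 16 > 7
That's 9 pairs.

Out-of-order pairs: 9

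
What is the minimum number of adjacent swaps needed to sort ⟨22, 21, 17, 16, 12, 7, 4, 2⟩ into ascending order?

The minimum number of adjacent swaps to sort an array equals its inversion count, since every such swap removes exactly one inversion.
Count inversions — for each element, later elements that are smaller:
22: 21, 17, 16, 12, 7, 4, 2 → 7
21: 17, 16, 12, 7, 4, 2 → 6
17: 16, 12, 7, 4, 2 → 5
16: 12, 7, 4, 2 → 4
12: 7, 4, 2 → 3
7: 4, 2 → 2
4: 2 → 1
2: none → 0
Total inversions: 7 + 6 + 5 + 4 + 3 + 2 + 1 + 0 = 28

Adjacent swaps: 28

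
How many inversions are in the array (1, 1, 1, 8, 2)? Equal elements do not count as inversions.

Count, for each position, how many later elements it exceeds:
1: 0
1: 0
1: 0
8: 1
2: 0
Sum: 0 + 0 + 0 + 1 + 0 = 1

Inversions: 1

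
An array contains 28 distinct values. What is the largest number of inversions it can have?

There are 378 inversions.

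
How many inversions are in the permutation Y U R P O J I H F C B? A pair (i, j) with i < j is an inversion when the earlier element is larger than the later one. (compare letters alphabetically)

For each element, count later entries that are smaller:
Y: 10
U: 9
R: 8
P: 7
O: 6
J: 5
I: 4
H: 3
F: 2
C: 1
B: 0
Sum: 10 + 9 + 8 + 7 + 6 + 5 + 4 + 3 + 2 + 1 + 0 = 55

55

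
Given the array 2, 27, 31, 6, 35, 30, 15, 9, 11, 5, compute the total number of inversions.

For each element, count later entries that are smaller:
2: 0
27: 5
31: 6
6: 1
35: 5
30: 4
15: 3
9: 1
11: 1
5: 0
Sum: 0 + 5 + 6 + 1 + 5 + 4 + 3 + 1 + 1 + 0 = 26

26 inversions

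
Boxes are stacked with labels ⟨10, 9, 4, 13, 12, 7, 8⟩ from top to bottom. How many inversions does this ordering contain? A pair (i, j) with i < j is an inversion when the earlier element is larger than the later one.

12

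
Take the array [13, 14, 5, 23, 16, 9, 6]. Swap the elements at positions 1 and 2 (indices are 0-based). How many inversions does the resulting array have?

11

Positions 1 and 2 hold 14 and 5; after swapping, the array is [13, 5, 14, 23, 16, 9, 6].
For each element, count later entries that are smaller:
13 → 5, 9, 6 → 3
5 → none → 0
14 → 9, 6 → 2
23 → 16, 9, 6 → 3
16 → 9, 6 → 2
9 → 6 → 1
6 → none → 0
Sum: 3 + 0 + 2 + 3 + 2 + 1 + 0 = 11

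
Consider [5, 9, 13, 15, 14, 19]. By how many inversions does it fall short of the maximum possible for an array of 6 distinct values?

Maximum inversions for 6 distinct elements is C(6, 2) = 6·5/2 = 15.
Current inversions — for each element, count later smaller elements:
5: 0
9: 0
13: 0
15: 1
14: 0
19: 0
Current total: 0 + 0 + 0 + 1 + 0 + 0 = 1
Shortfall: 15 − 1 = 14

14 inversions short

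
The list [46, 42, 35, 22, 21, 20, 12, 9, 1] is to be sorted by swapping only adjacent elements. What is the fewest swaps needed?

Each adjacent swap fixes exactly one inversion, so the minimum swap count equals the number of inversions.
Count inversions — for each element, later elements that are smaller:
46: 42, 35, 22, 21, 20, 12, 9, 1 → 8
42: 35, 22, 21, 20, 12, 9, 1 → 7
35: 22, 21, 20, 12, 9, 1 → 6
22: 21, 20, 12, 9, 1 → 5
21: 20, 12, 9, 1 → 4
20: 12, 9, 1 → 3
12: 9, 1 → 2
9: 1 → 1
1: none → 0
Total inversions: 8 + 7 + 6 + 5 + 4 + 3 + 2 + 1 + 0 = 36

36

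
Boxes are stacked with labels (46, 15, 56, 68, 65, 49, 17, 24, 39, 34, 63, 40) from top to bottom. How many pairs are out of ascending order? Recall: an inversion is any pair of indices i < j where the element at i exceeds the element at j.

Element-by-element contributions:
46: 6
15: 0
56: 6
68: 8
65: 7
49: 5
17: 0
24: 0
39: 1
34: 0
63: 1
40: 0
Sum: 6 + 0 + 6 + 8 + 7 + 5 + 0 + 0 + 1 + 0 + 1 + 0 = 34

34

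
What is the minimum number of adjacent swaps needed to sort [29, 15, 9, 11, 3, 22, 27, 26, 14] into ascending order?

18

Minimum adjacent swaps = number of inversions (each swap of adjacent out-of-order elements removes one inversion and no swap can remove more).
Count inversions — for each element, later elements that are smaller:
29: 15, 9, 11, 3, 22, 27, 26, 14 → 8
15: 9, 11, 3, 14 → 4
9: 3 → 1
11: 3 → 1
3: none → 0
22: 14 → 1
27: 26, 14 → 2
26: 14 → 1
14: none → 0
Total inversions: 8 + 4 + 1 + 1 + 0 + 1 + 2 + 1 + 0 = 18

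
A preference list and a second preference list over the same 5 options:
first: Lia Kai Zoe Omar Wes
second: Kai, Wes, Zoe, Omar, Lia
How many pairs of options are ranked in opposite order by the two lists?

6

Assign each item its position (1..5) in the first ordering, then rewrite the second ordering as that position sequence:
positions: Lia→1, Kai→2, Zoe→3, Omar→4, Wes→5
second ordering as positions: [2, 5, 3, 4, 1]
Discordant pairs = inversions in this position sequence.
2: 1 → 1
5: 3, 4, 1 → 3
3: 1 → 1
4: 1 → 1
1: 0
Total: 1 + 3 + 1 + 1 + 0 = 6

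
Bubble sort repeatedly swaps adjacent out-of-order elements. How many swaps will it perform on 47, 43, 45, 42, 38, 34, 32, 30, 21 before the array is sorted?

The minimum number of adjacent swaps to sort an array equals its inversion count, since every such swap removes exactly one inversion.
Count inversions — for each element, later elements that are smaller:
47: 43, 45, 42, 38, 34, 32, 30, 21 → 8
43: 42, 38, 34, 32, 30, 21 → 6
45: 42, 38, 34, 32, 30, 21 → 6
42: 38, 34, 32, 30, 21 → 5
38: 34, 32, 30, 21 → 4
34: 32, 30, 21 → 3
32: 30, 21 → 2
30: 21 → 1
21: none → 0
Total inversions: 8 + 6 + 6 + 5 + 4 + 3 + 2 + 1 + 0 = 35

35 adjacent swaps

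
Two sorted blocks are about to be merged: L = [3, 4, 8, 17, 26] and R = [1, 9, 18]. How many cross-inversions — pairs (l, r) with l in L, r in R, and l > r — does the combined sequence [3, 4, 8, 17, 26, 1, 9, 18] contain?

8 cross-inversions

Count, for every r in R, how many entries of L exceed r:
r = 1: 3, 4, 8, 17, 26 → 5
r = 9: 17, 26 → 2
r = 18: 26 → 1
Cross-inversions: 5 + 2 + 1 = 8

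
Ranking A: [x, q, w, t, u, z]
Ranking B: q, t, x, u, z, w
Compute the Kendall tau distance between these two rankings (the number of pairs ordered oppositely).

Assign each item its position (1..6) in the first ordering, then rewrite the second ordering as that position sequence:
positions: x→1, q→2, w→3, t→4, u→5, z→6
second ordering as positions: [2, 4, 1, 5, 6, 3]
Discordant pairs = inversions in this position sequence.
2: 1 → 1
4: 1, 3 → 2
1: 0
5: 3 → 1
6: 3 → 1
3: 0
Total: 1 + 2 + 0 + 1 + 1 + 0 = 5

5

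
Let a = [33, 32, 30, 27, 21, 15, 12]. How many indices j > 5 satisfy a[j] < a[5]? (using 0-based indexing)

The element at index 5 is 15.
Elements after it: 12
Those smaller than 15: 12

1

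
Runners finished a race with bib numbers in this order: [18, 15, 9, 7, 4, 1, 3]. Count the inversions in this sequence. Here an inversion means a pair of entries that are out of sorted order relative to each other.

20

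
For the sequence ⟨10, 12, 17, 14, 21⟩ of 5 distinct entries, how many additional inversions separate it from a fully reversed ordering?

Maximum inversions for 5 distinct elements is C(5, 2) = 5·4/2 = 10.
Current inversions — for each element, count later smaller elements:
10: 0
12: 0
17: 1
14: 0
21: 0
Current total: 0 + 0 + 1 + 0 + 0 = 1
Shortfall: 10 − 1 = 9

9 inversions short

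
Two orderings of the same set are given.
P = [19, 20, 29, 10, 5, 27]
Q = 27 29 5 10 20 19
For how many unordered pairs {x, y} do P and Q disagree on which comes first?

13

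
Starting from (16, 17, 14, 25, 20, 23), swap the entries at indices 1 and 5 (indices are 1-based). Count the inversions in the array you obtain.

Positions 1 and 5 hold 16 and 20; after swapping, the array is [20, 17, 14, 25, 16, 23].
Sweep left to right; for each value list the smaller values that follow it:
20: 3
17: 2
14: 0
25: 2
16: 0
23: 0
Sum: 3 + 2 + 0 + 2 + 0 + 0 = 7

7 inversions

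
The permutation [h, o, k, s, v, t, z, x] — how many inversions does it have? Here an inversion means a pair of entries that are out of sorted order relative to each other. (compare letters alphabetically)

For each element, count later entries that are smaller:
h → none → 0
o → k → 1
k → none → 0
s → none → 0
v → t → 1
t → none → 0
z → x → 1
x → none → 0
Sum: 0 + 1 + 0 + 0 + 1 + 0 + 1 + 0 = 3

3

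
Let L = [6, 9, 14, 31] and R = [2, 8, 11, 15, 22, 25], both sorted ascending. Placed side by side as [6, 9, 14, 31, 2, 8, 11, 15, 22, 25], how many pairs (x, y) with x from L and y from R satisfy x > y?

For each element r of the right run, count left-run elements greater than r:
r = 2: 6, 9, 14, 31 → 4
r = 8: 9, 14, 31 → 3
r = 11: 14, 31 → 2
r = 15: 31 → 1
r = 22: 31 → 1
r = 25: 31 → 1
Cross-inversions: 4 + 3 + 2 + 1 + 1 + 1 = 12

12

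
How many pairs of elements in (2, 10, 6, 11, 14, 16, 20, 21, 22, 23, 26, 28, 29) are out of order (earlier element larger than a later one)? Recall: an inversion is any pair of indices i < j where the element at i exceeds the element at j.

1 inversion

For each element, count later entries that are smaller:
2: 0
10: 1
6: 0
11: 0
14: 0
16: 0
20: 0
21: 0
22: 0
23: 0
26: 0
28: 0
29: 0
Sum: 0 + 1 + 0 + 0 + 0 + 0 + 0 + 0 + 0 + 0 + 0 + 0 + 0 = 1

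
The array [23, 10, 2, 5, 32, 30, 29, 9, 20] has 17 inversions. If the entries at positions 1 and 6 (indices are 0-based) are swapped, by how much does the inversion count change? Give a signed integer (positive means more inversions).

+1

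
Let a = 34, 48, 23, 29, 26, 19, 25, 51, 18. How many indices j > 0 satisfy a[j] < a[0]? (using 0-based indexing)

The element at index 0 is 34.
Elements after it: 48, 23, 29, 26, 19, 25, 51, 18
Those smaller than 34: 23, 29, 26, 19, 25, 18

6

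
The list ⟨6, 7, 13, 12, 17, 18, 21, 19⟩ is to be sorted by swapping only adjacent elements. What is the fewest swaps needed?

2

Each adjacent swap fixes exactly one inversion, so the minimum swap count equals the number of inversions.
Count inversions — for each element, later elements that are smaller:
6: none → 0
7: none → 0
13: 12 → 1
12: none → 0
17: none → 0
18: none → 0
21: 19 → 1
19: none → 0
Total inversions: 0 + 0 + 1 + 0 + 0 + 0 + 1 + 0 = 2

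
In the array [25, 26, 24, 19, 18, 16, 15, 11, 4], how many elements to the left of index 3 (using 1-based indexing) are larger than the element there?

2

The element at index 3 is 24.
Elements before it: 25, 26
Those larger than 24: 25, 26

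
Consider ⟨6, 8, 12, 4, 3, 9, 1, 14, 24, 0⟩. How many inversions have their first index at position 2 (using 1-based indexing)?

4

The element at index 2 is 8.
Elements after it: 12, 4, 3, 9, 1, 14, 24, 0
Those smaller than 8: 4, 3, 1, 0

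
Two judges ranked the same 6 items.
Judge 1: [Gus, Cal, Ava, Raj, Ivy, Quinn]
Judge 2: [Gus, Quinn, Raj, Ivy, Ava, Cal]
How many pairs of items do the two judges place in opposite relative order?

Assign each item its position (1..6) in the first ordering, then rewrite the second ordering as that position sequence:
positions: Gus→1, Cal→2, Ava→3, Raj→4, Ivy→5, Quinn→6
second ordering as positions: [1, 6, 4, 5, 3, 2]
Discordant pairs = inversions in this position sequence.
1: 0
6: 4, 5, 3, 2 → 4
4: 3, 2 → 2
5: 3, 2 → 2
3: 2 → 1
2: 0
Total: 0 + 4 + 2 + 2 + 1 + 0 = 9

Discordant pairs: 9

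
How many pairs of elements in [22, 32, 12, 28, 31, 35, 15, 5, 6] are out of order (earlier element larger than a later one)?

23 inversions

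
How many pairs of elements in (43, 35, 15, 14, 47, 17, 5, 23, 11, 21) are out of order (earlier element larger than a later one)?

Element-by-element contributions:
43 → 35, 15, 14, 17, 5, 23, 11, 21 → 8
35 → 15, 14, 17, 5, 23, 11, 21 → 7
15 → 14, 5, 11 → 3
14 → 5, 11 → 2
47 → 17, 5, 23, 11, 21 → 5
17 → 5, 11 → 2
5 → none → 0
23 → 11, 21 → 2
11 → none → 0
21 → none → 0
Sum: 8 + 7 + 3 + 2 + 5 + 2 + 0 + 2 + 0 + 0 = 29

Inversions: 29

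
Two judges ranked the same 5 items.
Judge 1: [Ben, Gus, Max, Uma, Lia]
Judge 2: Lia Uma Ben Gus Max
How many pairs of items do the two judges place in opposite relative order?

7 discordant pairs

Assign each item its position (1..5) in the first ordering, then rewrite the second ordering as that position sequence:
positions: Ben→1, Gus→2, Max→3, Uma→4, Lia→5
second ordering as positions: [5, 4, 1, 2, 3]
Discordant pairs = inversions in this position sequence.
5: 4, 1, 2, 3 → 4
4: 1, 2, 3 → 3
1: 0
2: 0
3: 0
Total: 4 + 3 + 0 + 0 + 0 = 7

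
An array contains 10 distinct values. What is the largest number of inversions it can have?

45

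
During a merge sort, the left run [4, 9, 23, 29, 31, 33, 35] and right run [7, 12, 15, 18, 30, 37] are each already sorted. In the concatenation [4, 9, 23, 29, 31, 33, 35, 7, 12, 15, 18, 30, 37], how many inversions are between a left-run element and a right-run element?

Take each right-half value and tally the left-half values above it:
r = 7: 9, 23, 29, 31, 33, 35 → 6
r = 12: 23, 29, 31, 33, 35 → 5
r = 15: 23, 29, 31, 33, 35 → 5
r = 18: 23, 29, 31, 33, 35 → 5
r = 30: 31, 33, 35 → 3
r = 37: none → 0
Cross-inversions: 6 + 5 + 5 + 5 + 3 + 0 = 24

24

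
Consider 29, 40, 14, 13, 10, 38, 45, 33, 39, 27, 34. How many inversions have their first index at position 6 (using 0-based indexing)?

4 such elements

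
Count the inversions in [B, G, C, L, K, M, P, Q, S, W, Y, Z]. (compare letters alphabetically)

For each element, count later entries that are smaller:
B: 0
G: 1
C: 0
L: 1
K: 0
M: 0
P: 0
Q: 0
S: 0
W: 0
Y: 0
Z: 0
Sum: 0 + 1 + 0 + 1 + 0 + 0 + 0 + 0 + 0 + 0 + 0 + 0 = 2

2 inversions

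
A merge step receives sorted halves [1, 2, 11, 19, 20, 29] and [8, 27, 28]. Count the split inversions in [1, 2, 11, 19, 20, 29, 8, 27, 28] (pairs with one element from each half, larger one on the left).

Take each right-half value and tally the left-half values above it:
r = 8: 11, 19, 20, 29 → 4
r = 27: 29 → 1
r = 28: 29 → 1
Cross-inversions: 4 + 1 + 1 = 6

6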